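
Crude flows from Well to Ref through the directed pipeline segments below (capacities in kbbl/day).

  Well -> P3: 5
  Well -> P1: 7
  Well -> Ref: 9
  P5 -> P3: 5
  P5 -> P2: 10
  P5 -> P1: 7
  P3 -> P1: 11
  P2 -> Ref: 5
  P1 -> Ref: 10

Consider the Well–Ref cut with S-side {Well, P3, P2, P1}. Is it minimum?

No — its capacity is 24, but the minimum cut has capacity 19.

Given cut capacity: 9 + 5 + 10 = 24.
Augment Well→Ref: bottleneck 9, flow now 9.
Augment Well→P1→Ref: bottleneck 7, flow now 16.
Augment Well→P3→P1→Ref: bottleneck 3, flow now 19.
No augmenting path remains; maximum flow = 19.
In the residual graph, reachable from Well: {Well, P3, P1}.
Min-cut edges: Well→Ref (9), P1→Ref (10); capacity 9 + 10 = 19.
Cut capacity 24 exceeds the max flow 19, so it is not minimum.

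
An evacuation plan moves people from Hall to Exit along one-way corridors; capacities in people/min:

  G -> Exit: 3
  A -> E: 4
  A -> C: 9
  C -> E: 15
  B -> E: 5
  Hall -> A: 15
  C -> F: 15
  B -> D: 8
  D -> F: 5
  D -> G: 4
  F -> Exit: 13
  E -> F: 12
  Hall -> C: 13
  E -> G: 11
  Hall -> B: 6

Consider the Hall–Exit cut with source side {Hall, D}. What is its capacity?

43

Edges leaving {Hall, D}: Hall→A (15), Hall→B (6), Hall→C (13), D→F (5), D→G (4).
Cut capacity = 15 + 6 + 13 + 5 + 4 = 43.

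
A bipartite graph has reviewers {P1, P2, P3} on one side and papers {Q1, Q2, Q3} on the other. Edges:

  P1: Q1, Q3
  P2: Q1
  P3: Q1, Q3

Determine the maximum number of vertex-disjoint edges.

Unit-capacity flow: source→left, listed edges, right→sink; max matching = max flow.
Augmenting path P1→Q1 (+1); matched 1.
Augmenting path P3→Q3 (+1); matched 2.
No augmenting path remains; maximum matching = 2.
König certificate: {Q1, Q3} is a vertex cover of size 2 (every listed pair touches it), so no matching can be larger.

2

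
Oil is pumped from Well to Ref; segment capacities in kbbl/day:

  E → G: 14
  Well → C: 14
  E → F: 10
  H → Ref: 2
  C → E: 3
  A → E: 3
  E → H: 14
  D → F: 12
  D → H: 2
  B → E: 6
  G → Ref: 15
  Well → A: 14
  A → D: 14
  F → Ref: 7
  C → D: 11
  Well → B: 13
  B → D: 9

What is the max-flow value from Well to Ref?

Augment Well→A→D→F→Ref: bottleneck 7, flow now 7.
Augment Well→A→D→H→Ref: bottleneck 2, flow now 9.
Augment Well→A→E→G→Ref: bottleneck 3, flow now 12.
Augment Well→B→E→G→Ref: bottleneck 6, flow now 18.
Augment Well→C→E→G→Ref: bottleneck 3, flow now 21.
No augmenting path remains; maximum flow = 21.
In the residual graph, reachable from Well: {Well, A, B, C, D, F}.
Min-cut edges: A→E (3), B→E (6), C→E (3), D→H (2), F→Ref (7); capacity 3 + 6 + 3 + 2 + 7 = 21.
This cut is saturated, so no flow can exceed 21.

21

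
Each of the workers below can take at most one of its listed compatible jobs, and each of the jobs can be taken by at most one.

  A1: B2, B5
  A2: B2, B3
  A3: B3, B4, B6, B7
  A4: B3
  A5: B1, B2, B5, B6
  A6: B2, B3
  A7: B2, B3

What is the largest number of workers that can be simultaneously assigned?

Unit-capacity flow: source→left, listed edges, right→sink; max matching = max flow.
Augmenting path A1→B2 (+1); matched 1.
Augmenting path A2→B3 (+1); matched 2.
Augmenting path A3→B4 (+1); matched 3.
Augmenting path A5→B1 (+1); matched 4.
Augmenting path A6→B2→A1→B5 (+1); matched 5.
No augmenting path remains; maximum matching = 5.
König certificate: {A1, A3, A5, B2, B3} is a vertex cover of size 5 (every listed pair touches it), so no matching can be larger.

5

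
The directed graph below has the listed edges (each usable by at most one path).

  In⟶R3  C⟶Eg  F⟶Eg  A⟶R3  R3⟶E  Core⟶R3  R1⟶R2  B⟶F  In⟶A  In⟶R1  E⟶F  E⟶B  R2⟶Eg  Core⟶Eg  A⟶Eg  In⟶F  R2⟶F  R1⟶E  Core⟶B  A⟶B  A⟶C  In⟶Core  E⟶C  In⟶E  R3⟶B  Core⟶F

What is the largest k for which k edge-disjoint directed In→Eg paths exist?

5

Assign every edge capacity 1; by Menger, the answer equals the max flow.
Path In→Core→Eg (+1); total 1.
Path In→A→Eg (+1); total 2.
Path In→F→Eg (+1); total 3.
Path In→R1→R2→Eg (+1); total 4.
Path In→E→C→Eg (+1); total 5.
No residual In→Eg path; max flow = 5.
Certifying cut of size 5: {E→C, F→Eg, In→A, In→Core, In→R1}.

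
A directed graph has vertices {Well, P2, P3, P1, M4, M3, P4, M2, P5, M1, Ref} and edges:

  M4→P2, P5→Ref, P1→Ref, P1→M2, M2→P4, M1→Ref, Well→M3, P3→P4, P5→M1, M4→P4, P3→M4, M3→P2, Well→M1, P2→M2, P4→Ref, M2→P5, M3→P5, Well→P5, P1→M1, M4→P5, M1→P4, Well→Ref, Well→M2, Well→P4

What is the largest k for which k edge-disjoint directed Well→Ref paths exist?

Assign every edge capacity 1; by Menger, the answer equals the max flow.
Path Well→Ref (+1); total 1.
Path Well→P4→Ref (+1); total 2.
Path Well→P5→Ref (+1); total 3.
Path Well→M1→Ref (+1); total 4.
No residual Well→Ref path; max flow = 4.
Certifying cut of size 4: {M1→Ref, P4→Ref, P5→Ref, Well→Ref}.

4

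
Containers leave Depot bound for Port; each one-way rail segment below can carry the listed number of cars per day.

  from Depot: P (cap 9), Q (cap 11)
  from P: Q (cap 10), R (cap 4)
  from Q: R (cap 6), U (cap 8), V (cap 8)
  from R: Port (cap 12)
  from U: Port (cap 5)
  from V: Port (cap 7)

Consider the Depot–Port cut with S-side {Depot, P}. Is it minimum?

Given cut capacity: 11 + 10 + 4 = 25.
Augment Depot→P→R→Port: bottleneck 4, flow now 4.
Augment Depot→Q→R→Port: bottleneck 6, flow now 10.
Augment Depot→Q→U→Port: bottleneck 5, flow now 15.
Augment Depot→P→Q→V→Port: bottleneck 5, flow now 20.
No augmenting path remains; maximum flow = 20.
In the residual graph, reachable from Depot: {Depot}.
Min-cut edges: Depot→P (9), Depot→Q (11); capacity 9 + 11 = 20.
Cut capacity 25 exceeds the max flow 20, so it is not minimum.

No — its capacity is 25, but the minimum cut has capacity 20.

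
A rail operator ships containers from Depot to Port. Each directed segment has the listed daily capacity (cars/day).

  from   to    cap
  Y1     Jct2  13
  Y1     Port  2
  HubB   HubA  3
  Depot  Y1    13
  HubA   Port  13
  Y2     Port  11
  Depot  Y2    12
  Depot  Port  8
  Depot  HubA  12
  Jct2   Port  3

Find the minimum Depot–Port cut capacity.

36

Augment Depot→Port: bottleneck 8, flow now 8.
Augment Depot→Y1→Port: bottleneck 2, flow now 10.
Augment Depot→Y2→Port: bottleneck 11, flow now 21.
Augment Depot→HubA→Port: bottleneck 12, flow now 33.
Augment Depot→Y1→Jct2→Port: bottleneck 3, flow now 36.
No augmenting path remains; maximum flow = 36.
By max-flow min-cut, the minimum cut capacity equals the max flow.
In the residual graph, reachable from Depot: {Depot, Y1, Y2, Jct2}.
Min-cut edges: Depot→HubA (12), Depot→Port (8), Y1→Port (2), Y2→Port (11), Jct2→Port (3); capacity 12 + 8 + 2 + 11 + 3 = 36.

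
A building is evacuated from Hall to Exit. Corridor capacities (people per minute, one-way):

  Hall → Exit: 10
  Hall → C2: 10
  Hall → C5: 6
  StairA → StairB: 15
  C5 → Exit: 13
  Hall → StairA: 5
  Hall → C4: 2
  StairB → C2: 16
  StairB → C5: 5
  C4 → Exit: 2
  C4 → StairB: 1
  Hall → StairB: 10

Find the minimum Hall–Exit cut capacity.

Augment Hall→Exit: bottleneck 10, flow now 10.
Augment Hall→C4→Exit: bottleneck 2, flow now 12.
Augment Hall→C5→Exit: bottleneck 6, flow now 18.
Augment Hall→StairB→C5→Exit: bottleneck 5, flow now 23.
No augmenting path remains; maximum flow = 23.
By max-flow min-cut, the minimum cut capacity equals the max flow.
In the residual graph, reachable from Hall: {Hall, StairA, StairB, C2}.
Min-cut edges: Hall→C4 (2), Hall→C5 (6), Hall→Exit (10), StairB→C5 (5); capacity 2 + 6 + 10 + 5 = 23.

23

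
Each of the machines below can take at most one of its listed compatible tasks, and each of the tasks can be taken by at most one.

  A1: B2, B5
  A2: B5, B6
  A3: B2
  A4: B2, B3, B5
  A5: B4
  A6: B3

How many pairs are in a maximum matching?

5

Unit-capacity flow: source→left, listed edges, right→sink; max matching = max flow.
Augmenting path A1→B2 (+1); matched 1.
Augmenting path A2→B5 (+1); matched 2.
Augmenting path A4→B3 (+1); matched 3.
Augmenting path A5→B4 (+1); matched 4.
Augmenting path A3→B2→A1→B5→A2→B6 (+1); matched 5.
No augmenting path remains; maximum matching = 5.
König certificate: {A2, A5, B2, B3, B5} is a vertex cover of size 5 (every listed pair touches it), so no matching can be larger.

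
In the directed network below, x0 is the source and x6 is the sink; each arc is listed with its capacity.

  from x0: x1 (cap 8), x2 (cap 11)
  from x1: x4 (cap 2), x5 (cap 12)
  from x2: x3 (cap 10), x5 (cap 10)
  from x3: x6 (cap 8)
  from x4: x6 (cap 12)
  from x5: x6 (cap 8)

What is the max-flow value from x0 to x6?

Augment x0→x1→x4→x6: bottleneck 2, flow now 2.
Augment x0→x1→x5→x6: bottleneck 6, flow now 8.
Augment x0→x2→x3→x6: bottleneck 8, flow now 16.
Augment x0→x2→x5→x6: bottleneck 2, flow now 18.
No augmenting path remains; maximum flow = 18.
In the residual graph, reachable from x0: {x0, x1, x2, x3, x5}.
Min-cut edges: x1→x4 (2), x3→x6 (8), x5→x6 (8); capacity 2 + 8 + 8 = 18.
This cut is saturated, so no flow can exceed 18.

18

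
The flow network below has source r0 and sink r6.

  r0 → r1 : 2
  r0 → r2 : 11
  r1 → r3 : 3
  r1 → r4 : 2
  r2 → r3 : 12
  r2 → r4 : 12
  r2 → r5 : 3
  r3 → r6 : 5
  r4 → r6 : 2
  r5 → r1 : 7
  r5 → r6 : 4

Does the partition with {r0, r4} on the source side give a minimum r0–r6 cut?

Given cut capacity: 2 + 11 + 2 = 15.
Augment r0→r1→r3→r6: bottleneck 2, flow now 2.
Augment r0→r2→r3→r6: bottleneck 3, flow now 5.
Augment r0→r2→r4→r6: bottleneck 2, flow now 7.
Augment r0→r2→r5→r6: bottleneck 3, flow now 10.
No augmenting path remains; maximum flow = 10.
In the residual graph, reachable from r0: {r0, r1, r2, r3, r4}.
Min-cut edges: r2→r5 (3), r3→r6 (5), r4→r6 (2); capacity 3 + 5 + 2 = 10.
Cut capacity 15 exceeds the max flow 10, so it is not minimum.

No — its capacity is 15, but the minimum cut has capacity 10.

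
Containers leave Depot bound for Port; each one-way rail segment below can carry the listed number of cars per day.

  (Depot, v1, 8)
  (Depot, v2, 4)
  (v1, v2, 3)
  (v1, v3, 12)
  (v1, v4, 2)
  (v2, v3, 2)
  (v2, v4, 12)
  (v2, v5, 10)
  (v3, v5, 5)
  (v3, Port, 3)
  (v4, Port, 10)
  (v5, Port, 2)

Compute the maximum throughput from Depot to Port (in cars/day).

12

Augment Depot→v1→v3→Port: bottleneck 3, flow now 3.
Augment Depot→v1→v4→Port: bottleneck 2, flow now 5.
Augment Depot→v2→v4→Port: bottleneck 4, flow now 9.
Augment Depot→v1→v2→v4→Port: bottleneck 3, flow now 12.
No augmenting path remains; maximum flow = 12.
In the residual graph, reachable from Depot: {Depot}.
Min-cut edges: Depot→v1 (8), Depot→v2 (4); capacity 8 + 4 = 12.
This cut is saturated, so no flow can exceed 12.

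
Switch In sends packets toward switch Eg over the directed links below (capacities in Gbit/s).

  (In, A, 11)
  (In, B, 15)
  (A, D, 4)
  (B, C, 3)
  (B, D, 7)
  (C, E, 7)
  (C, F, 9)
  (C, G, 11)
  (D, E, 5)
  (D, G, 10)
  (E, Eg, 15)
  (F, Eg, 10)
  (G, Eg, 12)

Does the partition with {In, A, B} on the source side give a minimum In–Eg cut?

Yes — it is a minimum cut (capacity 14).

Given cut capacity: 4 + 3 + 7 = 14.
Augment In→A→D→E→Eg: bottleneck 4, flow now 4.
Augment In→B→C→E→Eg: bottleneck 3, flow now 7.
Augment In→B→D→E→Eg: bottleneck 1, flow now 8.
Augment In→B→D→G→Eg: bottleneck 6, flow now 14.
No augmenting path remains; maximum flow = 14.
Cut capacity 14 equals the max flow, so it is a minimum cut.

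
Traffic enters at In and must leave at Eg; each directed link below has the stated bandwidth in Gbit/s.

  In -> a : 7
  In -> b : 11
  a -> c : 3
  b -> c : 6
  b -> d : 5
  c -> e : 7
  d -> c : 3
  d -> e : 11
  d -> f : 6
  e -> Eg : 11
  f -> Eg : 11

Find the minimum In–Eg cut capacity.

12

Augment In→a→c→e→Eg: bottleneck 3, flow now 3.
Augment In→b→c→e→Eg: bottleneck 4, flow now 7.
Augment In→b→d→e→Eg: bottleneck 4, flow now 11.
Augment In→b→d→f→Eg: bottleneck 1, flow now 12.
No augmenting path remains; maximum flow = 12.
By max-flow min-cut, the minimum cut capacity equals the max flow.
In the residual graph, reachable from In: {In, a, b, c}.
Min-cut edges: b→d (5), c→e (7); capacity 5 + 7 = 12.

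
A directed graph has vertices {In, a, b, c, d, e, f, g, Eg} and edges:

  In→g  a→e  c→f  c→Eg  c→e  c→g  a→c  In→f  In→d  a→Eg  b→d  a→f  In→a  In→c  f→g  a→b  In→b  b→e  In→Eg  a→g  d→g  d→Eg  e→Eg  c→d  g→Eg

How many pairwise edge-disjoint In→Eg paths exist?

6

Assign every edge capacity 1; by Menger, the answer equals the max flow.
Path In→Eg (+1); total 1.
Path In→a→Eg (+1); total 2.
Path In→c→Eg (+1); total 3.
Path In→d→Eg (+1); total 4.
Path In→g→Eg (+1); total 5.
Path In→b→e→Eg (+1); total 6.
No residual In→Eg path; max flow = 6.
Certifying cut of size 6: {In→Eg, In→a, In→b, In→c, In→d, g→Eg}.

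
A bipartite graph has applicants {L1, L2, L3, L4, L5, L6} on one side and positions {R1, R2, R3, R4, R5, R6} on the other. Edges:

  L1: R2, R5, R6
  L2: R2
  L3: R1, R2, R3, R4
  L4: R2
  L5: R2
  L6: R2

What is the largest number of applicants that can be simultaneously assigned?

Unit-capacity flow: source→left, listed edges, right→sink; max matching = max flow.
Augmenting path L1→R2 (+1); matched 1.
Augmenting path L3→R1 (+1); matched 2.
Augmenting path L2→R2→L1→R5 (+1); matched 3.
No augmenting path remains; maximum matching = 3.
König certificate: {L1, L3, R2} is a vertex cover of size 3 (every listed pair touches it), so no matching can be larger.

3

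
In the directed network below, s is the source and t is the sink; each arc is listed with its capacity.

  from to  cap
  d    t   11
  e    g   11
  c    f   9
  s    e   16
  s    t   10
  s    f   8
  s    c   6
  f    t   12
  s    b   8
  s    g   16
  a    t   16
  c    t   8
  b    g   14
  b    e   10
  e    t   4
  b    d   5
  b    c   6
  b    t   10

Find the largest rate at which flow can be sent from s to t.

Augment s→t: bottleneck 10, flow now 10.
Augment s→b→t: bottleneck 8, flow now 18.
Augment s→c→t: bottleneck 6, flow now 24.
Augment s→e→t: bottleneck 4, flow now 28.
Augment s→f→t: bottleneck 8, flow now 36.
No augmenting path remains; maximum flow = 36.
In the residual graph, reachable from s: {s, e, g}.
Min-cut edges: s→b (8), s→c (6), s→f (8), s→t (10), e→t (4); capacity 8 + 6 + 8 + 10 + 4 = 36.
This cut is saturated, so no flow can exceed 36.

36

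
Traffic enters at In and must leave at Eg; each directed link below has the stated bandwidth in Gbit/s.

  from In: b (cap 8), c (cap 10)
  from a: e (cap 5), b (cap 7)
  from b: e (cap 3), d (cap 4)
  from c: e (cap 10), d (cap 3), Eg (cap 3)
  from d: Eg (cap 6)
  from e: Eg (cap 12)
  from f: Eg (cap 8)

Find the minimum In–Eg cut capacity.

17

Augment In→c→Eg: bottleneck 3, flow now 3.
Augment In→b→d→Eg: bottleneck 4, flow now 7.
Augment In→b→e→Eg: bottleneck 3, flow now 10.
Augment In→c→d→Eg: bottleneck 2, flow now 12.
Augment In→c→e→Eg: bottleneck 5, flow now 17.
No augmenting path remains; maximum flow = 17.
By max-flow min-cut, the minimum cut capacity equals the max flow.
In the residual graph, reachable from In: {In, b}.
Min-cut edges: In→c (10), b→d (4), b→e (3); capacity 10 + 4 + 3 = 17.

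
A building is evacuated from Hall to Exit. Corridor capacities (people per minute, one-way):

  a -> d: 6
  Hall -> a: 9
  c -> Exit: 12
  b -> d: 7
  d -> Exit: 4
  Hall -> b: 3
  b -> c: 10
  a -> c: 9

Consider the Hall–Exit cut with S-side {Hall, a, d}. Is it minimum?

No — its capacity is 16, but the minimum cut has capacity 12.

Given cut capacity: 3 + 9 + 4 = 16.
Augment Hall→a→c→Exit: bottleneck 9, flow now 9.
Augment Hall→b→c→Exit: bottleneck 3, flow now 12.
No augmenting path remains; maximum flow = 12.
In the residual graph, reachable from Hall: {Hall}.
Min-cut edges: Hall→a (9), Hall→b (3); capacity 9 + 3 = 12.
Cut capacity 16 exceeds the max flow 12, so it is not minimum.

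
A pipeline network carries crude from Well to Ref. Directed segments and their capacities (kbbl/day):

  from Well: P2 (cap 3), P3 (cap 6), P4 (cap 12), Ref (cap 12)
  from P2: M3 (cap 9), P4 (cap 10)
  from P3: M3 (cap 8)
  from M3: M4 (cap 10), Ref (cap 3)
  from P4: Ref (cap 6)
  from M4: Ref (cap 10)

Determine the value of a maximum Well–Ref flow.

Augment Well→Ref: bottleneck 12, flow now 12.
Augment Well→P4→Ref: bottleneck 6, flow now 18.
Augment Well→P2→M3→Ref: bottleneck 3, flow now 21.
Augment Well→P3→M3→M4→Ref: bottleneck 6, flow now 27.
No augmenting path remains; maximum flow = 27.
In the residual graph, reachable from Well: {Well, P4}.
Min-cut edges: Well→P2 (3), Well→P3 (6), Well→Ref (12), P4→Ref (6); capacity 3 + 6 + 12 + 6 = 27.
This cut is saturated, so no flow can exceed 27.

27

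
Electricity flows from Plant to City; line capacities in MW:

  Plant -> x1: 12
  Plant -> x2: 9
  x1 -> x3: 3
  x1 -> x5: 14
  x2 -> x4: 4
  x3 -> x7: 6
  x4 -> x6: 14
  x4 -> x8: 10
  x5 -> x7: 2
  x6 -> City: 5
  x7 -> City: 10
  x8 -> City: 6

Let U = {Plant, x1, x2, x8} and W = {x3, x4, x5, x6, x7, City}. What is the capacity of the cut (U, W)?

Edges leaving {Plant, x1, x2, x8}: x1→x3 (3), x1→x5 (14), x2→x4 (4), x8→City (6).
Cut capacity = 3 + 14 + 4 + 6 = 27.

27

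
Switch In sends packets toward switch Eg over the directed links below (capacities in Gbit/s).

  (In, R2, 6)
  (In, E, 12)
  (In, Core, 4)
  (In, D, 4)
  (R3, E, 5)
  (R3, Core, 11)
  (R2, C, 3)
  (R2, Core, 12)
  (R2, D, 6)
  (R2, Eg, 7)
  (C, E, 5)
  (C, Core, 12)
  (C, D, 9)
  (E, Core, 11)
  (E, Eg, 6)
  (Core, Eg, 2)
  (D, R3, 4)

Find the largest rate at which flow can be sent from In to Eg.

Augment In→R2→Eg: bottleneck 6, flow now 6.
Augment In→E→Eg: bottleneck 6, flow now 12.
Augment In→Core→Eg: bottleneck 2, flow now 14.
No augmenting path remains; maximum flow = 14.
In the residual graph, reachable from In: {In, R3, E, Core, D}.
Min-cut edges: In→R2 (6), E→Eg (6), Core→Eg (2); capacity 6 + 6 + 2 = 14.
This cut is saturated, so no flow can exceed 14.

14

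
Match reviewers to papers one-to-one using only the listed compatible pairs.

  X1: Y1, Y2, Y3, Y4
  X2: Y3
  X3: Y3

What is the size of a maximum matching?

2

Unit-capacity flow: source→left, listed edges, right→sink; max matching = max flow.
Augmenting path X1→Y1 (+1); matched 1.
Augmenting path X2→Y3 (+1); matched 2.
No augmenting path remains; maximum matching = 2.
König certificate: {X1, Y3} is a vertex cover of size 2 (every listed pair touches it), so no matching can be larger.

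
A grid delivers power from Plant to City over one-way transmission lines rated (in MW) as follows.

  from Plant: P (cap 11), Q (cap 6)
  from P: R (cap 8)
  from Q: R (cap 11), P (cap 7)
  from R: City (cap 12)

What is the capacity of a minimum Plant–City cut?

Augment Plant→P→R→City: bottleneck 8, flow now 8.
Augment Plant→Q→R→City: bottleneck 4, flow now 12.
No augmenting path remains; maximum flow = 12.
By max-flow min-cut, the minimum cut capacity equals the max flow.
In the residual graph, reachable from Plant: {Plant, P, Q, R}.
Min-cut edges: R→City (12); capacity 12 = 12.

12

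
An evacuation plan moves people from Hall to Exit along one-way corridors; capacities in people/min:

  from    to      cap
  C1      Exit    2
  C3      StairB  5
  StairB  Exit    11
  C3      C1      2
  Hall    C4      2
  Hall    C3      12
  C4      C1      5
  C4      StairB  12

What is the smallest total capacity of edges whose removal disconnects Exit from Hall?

Augment Hall→C4→StairB→Exit: bottleneck 2, flow now 2.
Augment Hall→C3→StairB→Exit: bottleneck 5, flow now 7.
Augment Hall→C3→C1→Exit: bottleneck 2, flow now 9.
No augmenting path remains; maximum flow = 9.
By max-flow min-cut, the minimum cut capacity equals the max flow.
In the residual graph, reachable from Hall: {Hall, C3}.
Min-cut edges: Hall→C4 (2), C3→StairB (5), C3→C1 (2); capacity 2 + 5 + 2 = 9.

9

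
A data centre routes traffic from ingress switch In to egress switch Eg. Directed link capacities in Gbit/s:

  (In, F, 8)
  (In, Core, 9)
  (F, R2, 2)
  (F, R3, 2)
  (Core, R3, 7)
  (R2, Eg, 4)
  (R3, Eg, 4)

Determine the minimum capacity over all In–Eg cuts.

Augment In→F→R2→Eg: bottleneck 2, flow now 2.
Augment In→F→R3→Eg: bottleneck 2, flow now 4.
Augment In→Core→R3→Eg: bottleneck 2, flow now 6.
No augmenting path remains; maximum flow = 6.
By max-flow min-cut, the minimum cut capacity equals the max flow.
In the residual graph, reachable from In: {In, F, Core, R3}.
Min-cut edges: F→R2 (2), R3→Eg (4); capacity 2 + 4 = 6.

6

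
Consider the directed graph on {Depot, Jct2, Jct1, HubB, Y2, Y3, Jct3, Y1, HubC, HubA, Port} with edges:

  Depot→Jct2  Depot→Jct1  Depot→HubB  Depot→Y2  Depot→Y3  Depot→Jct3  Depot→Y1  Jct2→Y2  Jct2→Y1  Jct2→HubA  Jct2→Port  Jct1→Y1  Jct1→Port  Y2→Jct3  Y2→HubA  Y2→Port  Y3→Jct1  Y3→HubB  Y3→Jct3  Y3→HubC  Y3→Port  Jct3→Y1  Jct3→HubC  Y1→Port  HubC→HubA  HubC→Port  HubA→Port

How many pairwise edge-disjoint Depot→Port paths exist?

6

Assign every edge capacity 1; by Menger, the answer equals the max flow.
Path Depot→Jct2→Port (+1); total 1.
Path Depot→Jct1→Port (+1); total 2.
Path Depot→Y2→Port (+1); total 3.
Path Depot→Y3→Port (+1); total 4.
Path Depot→Y1→Port (+1); total 5.
Path Depot→Jct3→HubC→Port (+1); total 6.
No residual Depot→Port path; max flow = 6.
Certifying cut of size 6: {Depot→Jct1, Depot→Jct2, Depot→Jct3, Depot→Y1, Depot→Y2, Depot→Y3}.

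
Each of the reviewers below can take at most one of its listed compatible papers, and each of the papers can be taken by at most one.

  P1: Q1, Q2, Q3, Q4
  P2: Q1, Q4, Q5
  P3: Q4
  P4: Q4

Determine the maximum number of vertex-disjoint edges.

3

Unit-capacity flow: source→left, listed edges, right→sink; max matching = max flow.
Augmenting path P1→Q1 (+1); matched 1.
Augmenting path P2→Q4 (+1); matched 2.
Augmenting path P3→Q4→P2→Q5 (+1); matched 3.
No augmenting path remains; maximum matching = 3.
König certificate: {P1, P2, Q4} is a vertex cover of size 3 (every listed pair touches it), so no matching can be larger.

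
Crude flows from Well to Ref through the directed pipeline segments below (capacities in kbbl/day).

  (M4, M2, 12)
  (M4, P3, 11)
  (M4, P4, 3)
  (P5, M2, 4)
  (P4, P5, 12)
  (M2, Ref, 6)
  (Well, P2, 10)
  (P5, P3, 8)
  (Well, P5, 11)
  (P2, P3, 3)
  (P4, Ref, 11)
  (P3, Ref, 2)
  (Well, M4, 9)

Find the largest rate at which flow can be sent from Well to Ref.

Augment Well→M4→P4→Ref: bottleneck 3, flow now 3.
Augment Well→M4→P3→Ref: bottleneck 2, flow now 5.
Augment Well→M4→M2→Ref: bottleneck 4, flow now 9.
Augment Well→P5→M2→Ref: bottleneck 2, flow now 11.
No augmenting path remains; maximum flow = 11.
In the residual graph, reachable from Well: {Well, M4, P2, P5, P3, M2}.
Min-cut edges: M4→P4 (3), P3→Ref (2), M2→Ref (6); capacity 3 + 2 + 6 = 11.
This cut is saturated, so no flow can exceed 11.

11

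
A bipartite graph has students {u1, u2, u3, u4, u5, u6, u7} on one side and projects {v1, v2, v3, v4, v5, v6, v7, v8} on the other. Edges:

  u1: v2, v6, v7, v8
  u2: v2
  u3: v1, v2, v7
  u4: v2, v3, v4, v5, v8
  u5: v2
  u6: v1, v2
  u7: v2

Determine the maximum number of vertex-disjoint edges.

5

Unit-capacity flow: source→left, listed edges, right→sink; max matching = max flow.
Augmenting path u1→v2 (+1); matched 1.
Augmenting path u3→v1 (+1); matched 2.
Augmenting path u4→v3 (+1); matched 3.
Augmenting path u2→v2→u1→v6 (+1); matched 4.
Augmenting path u6→v1→u3→v7 (+1); matched 5.
No augmenting path remains; maximum matching = 5.
König certificate: {u1, u3, u4, u6, v2} is a vertex cover of size 5 (every listed pair touches it), so no matching can be larger.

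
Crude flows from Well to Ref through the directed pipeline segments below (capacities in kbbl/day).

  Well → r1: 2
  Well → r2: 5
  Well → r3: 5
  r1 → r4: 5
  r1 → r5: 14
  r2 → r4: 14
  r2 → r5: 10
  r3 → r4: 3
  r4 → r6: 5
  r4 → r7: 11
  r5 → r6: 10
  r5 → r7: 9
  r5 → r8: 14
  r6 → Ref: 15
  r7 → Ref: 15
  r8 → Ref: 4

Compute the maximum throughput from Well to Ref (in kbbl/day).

10

Augment Well→r1→r4→r6→Ref: bottleneck 2, flow now 2.
Augment Well→r2→r4→r6→Ref: bottleneck 3, flow now 5.
Augment Well→r2→r4→r7→Ref: bottleneck 2, flow now 7.
Augment Well→r3→r4→r7→Ref: bottleneck 3, flow now 10.
No augmenting path remains; maximum flow = 10.
In the residual graph, reachable from Well: {Well, r3}.
Min-cut edges: Well→r1 (2), Well→r2 (5), r3→r4 (3); capacity 2 + 5 + 3 = 10.
This cut is saturated, so no flow can exceed 10.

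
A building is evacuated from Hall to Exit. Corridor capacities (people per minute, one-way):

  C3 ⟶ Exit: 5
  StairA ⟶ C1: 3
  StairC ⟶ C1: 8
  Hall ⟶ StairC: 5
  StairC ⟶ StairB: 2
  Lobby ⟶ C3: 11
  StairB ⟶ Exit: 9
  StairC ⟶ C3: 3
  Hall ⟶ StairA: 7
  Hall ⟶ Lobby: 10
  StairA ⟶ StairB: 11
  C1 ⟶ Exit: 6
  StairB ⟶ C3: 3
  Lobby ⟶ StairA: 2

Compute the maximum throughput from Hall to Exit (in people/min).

Augment Hall→Lobby→C3→Exit: bottleneck 5, flow now 5.
Augment Hall→StairA→StairB→Exit: bottleneck 7, flow now 12.
Augment Hall→StairC→StairB→Exit: bottleneck 2, flow now 14.
Augment Hall→StairC→C1→Exit: bottleneck 3, flow now 17.
Augment Hall→Lobby→StairA→C1→Exit: bottleneck 2, flow now 19.
No augmenting path remains; maximum flow = 19.
In the residual graph, reachable from Hall: {Hall, Lobby, C3}.
Min-cut edges: Hall→StairA (7), Hall→StairC (5), Lobby→StairA (2), C3→Exit (5); capacity 7 + 5 + 2 + 5 = 19.
This cut is saturated, so no flow can exceed 19.

19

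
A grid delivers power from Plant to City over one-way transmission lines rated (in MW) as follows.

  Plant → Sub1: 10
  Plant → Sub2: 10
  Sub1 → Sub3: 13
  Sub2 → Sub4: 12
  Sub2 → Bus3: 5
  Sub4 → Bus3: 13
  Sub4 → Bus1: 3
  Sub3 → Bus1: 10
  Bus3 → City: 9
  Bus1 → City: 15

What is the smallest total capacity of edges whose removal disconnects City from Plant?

20

Augment Plant→Sub2→Bus3→City: bottleneck 5, flow now 5.
Augment Plant→Sub1→Sub3→Bus1→City: bottleneck 10, flow now 15.
Augment Plant→Sub2→Sub4→Bus3→City: bottleneck 4, flow now 19.
Augment Plant→Sub2→Sub4→Bus1→City: bottleneck 1, flow now 20.
No augmenting path remains; maximum flow = 20.
By max-flow min-cut, the minimum cut capacity equals the max flow.
In the residual graph, reachable from Plant: {Plant}.
Min-cut edges: Plant→Sub1 (10), Plant→Sub2 (10); capacity 10 + 10 = 20.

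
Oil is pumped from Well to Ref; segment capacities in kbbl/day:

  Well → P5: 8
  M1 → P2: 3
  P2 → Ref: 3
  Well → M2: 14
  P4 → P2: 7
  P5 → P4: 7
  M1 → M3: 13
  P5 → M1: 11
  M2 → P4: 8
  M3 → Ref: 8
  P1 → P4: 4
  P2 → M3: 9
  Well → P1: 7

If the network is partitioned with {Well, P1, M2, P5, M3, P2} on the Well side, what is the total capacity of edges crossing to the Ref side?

Edges leaving {Well, P1, M2, P5, M3, P2}: P1→P4 (4), M2→P4 (8), P5→P4 (7), P5→M1 (11), M3→Ref (8), P2→Ref (3).
Cut capacity = 4 + 8 + 7 + 11 + 8 + 3 = 41.

41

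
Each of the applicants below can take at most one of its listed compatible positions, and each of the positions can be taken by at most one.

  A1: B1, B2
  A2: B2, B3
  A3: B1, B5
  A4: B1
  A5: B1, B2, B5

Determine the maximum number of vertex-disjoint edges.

Unit-capacity flow: source→left, listed edges, right→sink; max matching = max flow.
Augmenting path A1→B1 (+1); matched 1.
Augmenting path A2→B2 (+1); matched 2.
Augmenting path A3→B5 (+1); matched 3.
Augmenting path A5→B2→A2→B3 (+1); matched 4.
No augmenting path remains; maximum matching = 4.
König certificate: {A2, B1, B2, B5} is a vertex cover of size 4 (every listed pair touches it), so no matching can be larger.

4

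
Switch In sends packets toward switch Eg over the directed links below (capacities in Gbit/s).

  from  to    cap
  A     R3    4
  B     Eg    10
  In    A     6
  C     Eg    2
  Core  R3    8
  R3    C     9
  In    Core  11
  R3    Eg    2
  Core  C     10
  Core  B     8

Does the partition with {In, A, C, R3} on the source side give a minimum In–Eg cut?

No — its capacity is 15, but the minimum cut has capacity 12.

Given cut capacity: 11 + 2 + 2 = 15.
Augment In→Core→B→Eg: bottleneck 8, flow now 8.
Augment In→Core→C→Eg: bottleneck 2, flow now 10.
Augment In→Core→R3→Eg: bottleneck 1, flow now 11.
Augment In→A→R3→Eg: bottleneck 1, flow now 12.
No augmenting path remains; maximum flow = 12.
In the residual graph, reachable from In: {In, Core, A, C, R3}.
Min-cut edges: Core→B (8), C→Eg (2), R3→Eg (2); capacity 8 + 2 + 2 = 12.
Cut capacity 15 exceeds the max flow 12, so it is not minimum.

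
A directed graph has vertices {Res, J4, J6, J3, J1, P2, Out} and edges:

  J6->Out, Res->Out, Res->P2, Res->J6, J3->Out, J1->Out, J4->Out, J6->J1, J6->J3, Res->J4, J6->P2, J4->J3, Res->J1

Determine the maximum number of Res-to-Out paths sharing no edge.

Assign every edge capacity 1; by Menger, the answer equals the max flow.
Path Res→Out (+1); total 1.
Path Res→J4→Out (+1); total 2.
Path Res→J6→Out (+1); total 3.
Path Res→J1→Out (+1); total 4.
No residual Res→Out path; max flow = 4.
Certifying cut of size 4: {Res→J1, Res→J4, Res→J6, Res→Out}.

4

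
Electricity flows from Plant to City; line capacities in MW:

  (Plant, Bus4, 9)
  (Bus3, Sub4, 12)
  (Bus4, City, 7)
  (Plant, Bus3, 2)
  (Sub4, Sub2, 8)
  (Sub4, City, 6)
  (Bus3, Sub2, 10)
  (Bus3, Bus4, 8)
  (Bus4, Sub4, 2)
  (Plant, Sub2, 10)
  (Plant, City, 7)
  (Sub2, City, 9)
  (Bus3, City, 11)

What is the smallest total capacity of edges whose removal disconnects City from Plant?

Augment Plant→City: bottleneck 7, flow now 7.
Augment Plant→Bus3→City: bottleneck 2, flow now 9.
Augment Plant→Bus4→City: bottleneck 7, flow now 16.
Augment Plant→Sub2→City: bottleneck 9, flow now 25.
Augment Plant→Bus4→Sub4→City: bottleneck 2, flow now 27.
No augmenting path remains; maximum flow = 27.
By max-flow min-cut, the minimum cut capacity equals the max flow.
In the residual graph, reachable from Plant: {Plant, Sub2}.
Min-cut edges: Plant→Bus3 (2), Plant→Bus4 (9), Plant→City (7), Sub2→City (9); capacity 2 + 9 + 7 + 9 = 27.

27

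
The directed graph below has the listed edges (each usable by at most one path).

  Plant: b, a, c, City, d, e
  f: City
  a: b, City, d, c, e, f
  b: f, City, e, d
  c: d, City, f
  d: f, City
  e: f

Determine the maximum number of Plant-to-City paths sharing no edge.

6

Assign every edge capacity 1; by Menger, the answer equals the max flow.
Path Plant→City (+1); total 1.
Path Plant→a→City (+1); total 2.
Path Plant→b→City (+1); total 3.
Path Plant→c→City (+1); total 4.
Path Plant→d→City (+1); total 5.
Path Plant→e→f→City (+1); total 6.
No residual Plant→City path; max flow = 6.
Certifying cut of size 6: {Plant→City, Plant→a, Plant→b, Plant→c, Plant→d, Plant→e}.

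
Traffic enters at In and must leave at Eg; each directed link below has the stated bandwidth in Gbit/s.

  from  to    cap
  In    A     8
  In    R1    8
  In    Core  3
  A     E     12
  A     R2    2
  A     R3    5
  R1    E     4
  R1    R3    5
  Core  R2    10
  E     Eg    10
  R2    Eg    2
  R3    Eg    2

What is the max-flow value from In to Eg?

Augment In→A→E→Eg: bottleneck 8, flow now 8.
Augment In→R1→E→Eg: bottleneck 2, flow now 10.
Augment In→R1→R3→Eg: bottleneck 2, flow now 12.
Augment In→Core→R2→Eg: bottleneck 2, flow now 14.
No augmenting path remains; maximum flow = 14.
In the residual graph, reachable from In: {In, A, R1, Core, E, R2, R3}.
Min-cut edges: E→Eg (10), R2→Eg (2), R3→Eg (2); capacity 10 + 2 + 2 = 14.
This cut is saturated, so no flow can exceed 14.

14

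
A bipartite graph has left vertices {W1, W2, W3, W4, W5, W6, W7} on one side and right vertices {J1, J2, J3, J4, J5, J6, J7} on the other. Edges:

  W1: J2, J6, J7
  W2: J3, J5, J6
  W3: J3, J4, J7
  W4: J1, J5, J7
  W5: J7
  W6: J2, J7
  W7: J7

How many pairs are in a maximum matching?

Unit-capacity flow: source→left, listed edges, right→sink; max matching = max flow.
Augmenting path W1→J2 (+1); matched 1.
Augmenting path W2→J3 (+1); matched 2.
Augmenting path W3→J4 (+1); matched 3.
Augmenting path W4→J1 (+1); matched 4.
Augmenting path W5→J7 (+1); matched 5.
Augmenting path W6→J2→W1→J6 (+1); matched 6.
No augmenting path remains; maximum matching = 6.
König certificate: {W1, W2, W3, W4, W6, J7} is a vertex cover of size 6 (every listed pair touches it), so no matching can be larger.

6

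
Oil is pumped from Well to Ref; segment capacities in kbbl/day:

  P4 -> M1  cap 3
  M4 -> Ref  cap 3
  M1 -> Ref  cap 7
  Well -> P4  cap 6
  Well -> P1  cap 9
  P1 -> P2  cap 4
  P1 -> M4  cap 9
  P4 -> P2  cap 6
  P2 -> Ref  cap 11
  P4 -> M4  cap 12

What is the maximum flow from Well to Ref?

Augment Well→P1→M4→Ref: bottleneck 3, flow now 3.
Augment Well→P1→P2→Ref: bottleneck 4, flow now 7.
Augment Well→P4→M1→Ref: bottleneck 3, flow now 10.
Augment Well→P4→P2→Ref: bottleneck 3, flow now 13.
No augmenting path remains; maximum flow = 13.
In the residual graph, reachable from Well: {Well, P1, M4}.
Min-cut edges: Well→P4 (6), P1→P2 (4), M4→Ref (3); capacity 6 + 4 + 3 = 13.
This cut is saturated, so no flow can exceed 13.

13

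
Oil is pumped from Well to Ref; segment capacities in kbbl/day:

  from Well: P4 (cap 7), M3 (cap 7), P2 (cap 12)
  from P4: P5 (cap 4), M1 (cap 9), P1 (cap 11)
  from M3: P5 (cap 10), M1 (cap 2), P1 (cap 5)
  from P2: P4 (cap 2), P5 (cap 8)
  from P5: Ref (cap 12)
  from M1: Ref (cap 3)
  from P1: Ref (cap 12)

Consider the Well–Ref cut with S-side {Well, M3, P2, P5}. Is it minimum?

Given cut capacity: 7 + 2 + 5 + 2 + 12 = 28.
Augment Well→P4→P5→Ref: bottleneck 4, flow now 4.
Augment Well→P4→M1→Ref: bottleneck 3, flow now 7.
Augment Well→M3→P5→Ref: bottleneck 7, flow now 14.
Augment Well→P2→P5→Ref: bottleneck 1, flow now 15.
Augment Well→P2→P4→P1→Ref: bottleneck 2, flow now 17.
Augment Well→P2→P5→P4→P1→Ref: bottleneck 4, flow now 21. (uses reverse residual edge)
Augment Well→P2→P5→M3→P1→Ref: bottleneck 3, flow now 24. (uses reverse residual edge)
No augmenting path remains; maximum flow = 24.
In the residual graph, reachable from Well: {Well, P2}.
Min-cut edges: Well→P4 (7), Well→M3 (7), P2→P4 (2), P2→P5 (8); capacity 7 + 7 + 2 + 8 = 24.
Cut capacity 28 exceeds the max flow 24, so it is not minimum.

No — its capacity is 28, but the minimum cut has capacity 24.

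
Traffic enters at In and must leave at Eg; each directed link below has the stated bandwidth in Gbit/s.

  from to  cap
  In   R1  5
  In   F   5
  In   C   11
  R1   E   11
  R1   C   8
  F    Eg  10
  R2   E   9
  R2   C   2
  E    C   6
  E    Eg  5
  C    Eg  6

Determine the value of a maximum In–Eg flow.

16

Augment In→F→Eg: bottleneck 5, flow now 5.
Augment In→C→Eg: bottleneck 6, flow now 11.
Augment In→R1→E→Eg: bottleneck 5, flow now 16.
No augmenting path remains; maximum flow = 16.
In the residual graph, reachable from In: {In, C}.
Min-cut edges: In→R1 (5), In→F (5), C→Eg (6); capacity 5 + 5 + 6 = 16.
This cut is saturated, so no flow can exceed 16.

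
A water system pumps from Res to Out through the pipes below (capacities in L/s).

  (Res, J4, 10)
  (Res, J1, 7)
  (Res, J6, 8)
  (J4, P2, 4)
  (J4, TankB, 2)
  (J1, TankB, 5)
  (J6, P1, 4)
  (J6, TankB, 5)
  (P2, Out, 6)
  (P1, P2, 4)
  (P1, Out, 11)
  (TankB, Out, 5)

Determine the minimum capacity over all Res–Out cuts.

13

Augment Res→J4→P2→Out: bottleneck 4, flow now 4.
Augment Res→J4→TankB→Out: bottleneck 2, flow now 6.
Augment Res→J1→TankB→Out: bottleneck 3, flow now 9.
Augment Res→J6→P1→Out: bottleneck 4, flow now 13.
No augmenting path remains; maximum flow = 13.
By max-flow min-cut, the minimum cut capacity equals the max flow.
In the residual graph, reachable from Res: {Res, J4, J1, J6, TankB}.
Min-cut edges: J4→P2 (4), J6→P1 (4), TankB→Out (5); capacity 4 + 4 + 5 = 13.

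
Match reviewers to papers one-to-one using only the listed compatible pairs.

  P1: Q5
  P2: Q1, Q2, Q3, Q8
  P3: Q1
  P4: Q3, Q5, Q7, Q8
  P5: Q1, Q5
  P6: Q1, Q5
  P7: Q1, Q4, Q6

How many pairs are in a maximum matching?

Unit-capacity flow: source→left, listed edges, right→sink; max matching = max flow.
Augmenting path P1→Q5 (+1); matched 1.
Augmenting path P2→Q1 (+1); matched 2.
Augmenting path P4→Q3 (+1); matched 3.
Augmenting path P7→Q4 (+1); matched 4.
Augmenting path P3→Q1→P2→Q2 (+1); matched 5.
No augmenting path remains; maximum matching = 5.
König certificate: {P2, P4, P7, Q1, Q5} is a vertex cover of size 5 (every listed pair touches it), so no matching can be larger.

5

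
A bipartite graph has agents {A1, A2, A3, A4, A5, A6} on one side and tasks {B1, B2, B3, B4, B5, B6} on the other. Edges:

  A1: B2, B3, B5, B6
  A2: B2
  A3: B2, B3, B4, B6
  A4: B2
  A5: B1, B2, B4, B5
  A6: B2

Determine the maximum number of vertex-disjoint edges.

Unit-capacity flow: source→left, listed edges, right→sink; max matching = max flow.
Augmenting path A1→B2 (+1); matched 1.
Augmenting path A3→B3 (+1); matched 2.
Augmenting path A5→B1 (+1); matched 3.
Augmenting path A2→B2→A1→B5 (+1); matched 4.
No augmenting path remains; maximum matching = 4.
König certificate: {A1, A3, A5, B2} is a vertex cover of size 4 (every listed pair touches it), so no matching can be larger.

4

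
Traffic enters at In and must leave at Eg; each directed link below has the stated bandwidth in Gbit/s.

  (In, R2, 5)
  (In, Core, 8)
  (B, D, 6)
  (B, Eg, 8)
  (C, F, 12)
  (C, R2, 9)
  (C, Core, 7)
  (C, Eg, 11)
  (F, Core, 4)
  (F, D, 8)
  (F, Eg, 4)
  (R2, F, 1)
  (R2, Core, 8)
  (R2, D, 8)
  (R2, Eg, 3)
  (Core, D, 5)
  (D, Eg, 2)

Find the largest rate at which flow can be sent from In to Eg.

Augment In→R2→Eg: bottleneck 3, flow now 3.
Augment In→R2→F→Eg: bottleneck 1, flow now 4.
Augment In→R2→D→Eg: bottleneck 1, flow now 5.
Augment In→Core→D→Eg: bottleneck 1, flow now 6.
No augmenting path remains; maximum flow = 6.
In the residual graph, reachable from In: {In, R2, Core, D}.
Min-cut edges: R2→F (1), R2→Eg (3), D→Eg (2); capacity 1 + 3 + 2 = 6.
This cut is saturated, so no flow can exceed 6.

6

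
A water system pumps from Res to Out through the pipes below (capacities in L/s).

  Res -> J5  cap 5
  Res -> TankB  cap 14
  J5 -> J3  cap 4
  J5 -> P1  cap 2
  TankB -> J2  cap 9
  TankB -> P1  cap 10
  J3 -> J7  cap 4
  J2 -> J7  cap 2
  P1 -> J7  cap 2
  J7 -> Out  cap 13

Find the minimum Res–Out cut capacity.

Augment Res→J5→J3→J7→Out: bottleneck 4, flow now 4.
Augment Res→J5→P1→J7→Out: bottleneck 1, flow now 5.
Augment Res→TankB→J2→J7→Out: bottleneck 2, flow now 7.
Augment Res→TankB→P1→J7→Out: bottleneck 1, flow now 8.
No augmenting path remains; maximum flow = 8.
By max-flow min-cut, the minimum cut capacity equals the max flow.
In the residual graph, reachable from Res: {Res, J5, TankB, J2, P1}.
Min-cut edges: J5→J3 (4), J2→J7 (2), P1→J7 (2); capacity 4 + 2 + 2 = 8.

8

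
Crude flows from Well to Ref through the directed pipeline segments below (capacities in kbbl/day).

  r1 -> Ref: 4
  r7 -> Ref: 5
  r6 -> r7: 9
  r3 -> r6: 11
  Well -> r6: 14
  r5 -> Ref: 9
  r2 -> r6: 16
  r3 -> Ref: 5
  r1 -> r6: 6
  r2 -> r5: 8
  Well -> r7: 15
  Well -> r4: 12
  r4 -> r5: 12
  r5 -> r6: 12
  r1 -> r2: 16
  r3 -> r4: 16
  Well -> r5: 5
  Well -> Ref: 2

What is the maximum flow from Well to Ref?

16

Augment Well→Ref: bottleneck 2, flow now 2.
Augment Well→r5→Ref: bottleneck 5, flow now 7.
Augment Well→r7→Ref: bottleneck 5, flow now 12.
Augment Well→r4→r5→Ref: bottleneck 4, flow now 16.
No augmenting path remains; maximum flow = 16.
In the residual graph, reachable from Well: {Well, r4, r5, r6, r7}.
Min-cut edges: Well→Ref (2), r5→Ref (9), r7→Ref (5); capacity 2 + 9 + 5 = 16.
This cut is saturated, so no flow can exceed 16.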